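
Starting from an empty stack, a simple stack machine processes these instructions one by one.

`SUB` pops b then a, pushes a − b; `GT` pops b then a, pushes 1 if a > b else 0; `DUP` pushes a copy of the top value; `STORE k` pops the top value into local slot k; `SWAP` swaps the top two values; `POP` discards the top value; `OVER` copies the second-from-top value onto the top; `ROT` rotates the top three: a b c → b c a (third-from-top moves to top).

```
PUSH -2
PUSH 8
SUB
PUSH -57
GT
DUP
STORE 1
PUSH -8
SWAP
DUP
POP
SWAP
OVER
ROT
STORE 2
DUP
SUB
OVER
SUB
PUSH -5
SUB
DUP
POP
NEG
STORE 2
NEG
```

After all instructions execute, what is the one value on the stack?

8

PUSH -2   -2
PUSH 8    -2 8
SUB       -10
PUSH -57  -10 -57
GT        1
DUP       1 1
STORE 1   1
PUSH -8   1 -8
SWAP      -8 1
DUP       -8 1 1
POP       -8 1
SWAP      1 -8
OVER      1 -8 1
ROT       -8 1 1
STORE 2   -8 1
DUP       -8 1 1
SUB       -8 0
OVER      -8 0 -8
SUB       -8 8
PUSH -5   -8 8 -5
SUB       -8 13
DUP       -8 13 13
POP       -8 13
NEG       -8 -13
STORE 2   -8
NEG       8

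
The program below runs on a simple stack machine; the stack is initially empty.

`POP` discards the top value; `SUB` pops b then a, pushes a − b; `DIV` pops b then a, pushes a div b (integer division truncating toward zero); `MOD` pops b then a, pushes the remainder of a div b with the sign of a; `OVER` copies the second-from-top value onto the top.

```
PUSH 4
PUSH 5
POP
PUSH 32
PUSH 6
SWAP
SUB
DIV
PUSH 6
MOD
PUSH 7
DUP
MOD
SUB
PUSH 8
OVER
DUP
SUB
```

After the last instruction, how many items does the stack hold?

PUSH 4   [4]
PUSH 5   [4, 5]
POP      [4]
PUSH 32  [4, 32]
PUSH 6   [4, 32, 6]
SWAP     [4, 6, 32]
SUB      [4, -26]
DIV      [0]
PUSH 6   [0, 6]
MOD      [0]
PUSH 7   [0, 7]
DUP      [0, 7, 7]
MOD      [0, 0]
SUB      [0]
PUSH 8   [0, 8]
OVER     [0, 8, 0]
DUP      [0, 8, 0, 0]
SUB      [0, 8, 0]

3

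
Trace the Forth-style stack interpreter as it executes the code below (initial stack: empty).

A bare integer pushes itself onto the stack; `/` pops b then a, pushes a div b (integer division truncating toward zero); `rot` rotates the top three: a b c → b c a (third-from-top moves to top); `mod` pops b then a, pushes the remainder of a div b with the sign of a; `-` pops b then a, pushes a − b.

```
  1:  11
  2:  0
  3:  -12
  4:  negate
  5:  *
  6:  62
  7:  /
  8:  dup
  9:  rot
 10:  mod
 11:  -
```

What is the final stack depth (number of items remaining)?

1

11     : [11]
0      : [11, 0]
-12    : [11, 0, -12]
negate : [11, 0, 12]
*      : [11, 0]
62     : [11, 0, 62]
/      : [11, 0]
dup    : [11, 0, 0]
rot    : [0, 0, 11]
mod    : [0, 0]
-      : [0]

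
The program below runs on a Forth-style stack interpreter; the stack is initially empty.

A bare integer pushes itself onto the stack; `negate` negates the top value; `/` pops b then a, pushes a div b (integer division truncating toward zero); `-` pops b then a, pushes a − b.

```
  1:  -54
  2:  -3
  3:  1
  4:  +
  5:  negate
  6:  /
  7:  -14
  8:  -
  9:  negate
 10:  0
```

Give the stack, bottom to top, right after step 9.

-54    -> [-54]
-3     -> [-54, -3]
1      -> [-54, -3, 1]
+      -> [-54, -2]
negate -> [-54, 2]
/      -> [-27]
-14    -> [-27, -14]
-      -> [-13]
negate -> [13]

[13]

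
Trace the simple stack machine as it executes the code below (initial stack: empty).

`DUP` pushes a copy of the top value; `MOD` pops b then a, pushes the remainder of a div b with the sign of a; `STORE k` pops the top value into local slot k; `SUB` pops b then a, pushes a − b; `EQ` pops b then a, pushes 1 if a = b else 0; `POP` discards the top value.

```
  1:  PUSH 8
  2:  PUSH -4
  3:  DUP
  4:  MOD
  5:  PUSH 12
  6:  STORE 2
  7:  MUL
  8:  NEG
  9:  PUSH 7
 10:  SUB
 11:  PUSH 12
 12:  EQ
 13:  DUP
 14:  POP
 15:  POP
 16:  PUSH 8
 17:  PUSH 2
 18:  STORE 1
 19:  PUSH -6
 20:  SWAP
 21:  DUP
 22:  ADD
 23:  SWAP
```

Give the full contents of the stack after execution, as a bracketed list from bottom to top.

PUSH 8   8
PUSH -4  8 -4
DUP      8 -4 -4
MOD      8 0
PUSH 12  8 0 12
STORE 2  8 0
MUL      0
NEG      0
PUSH 7   0 7
SUB      -7
PUSH 12  -7 12
EQ       0
DUP      0 0
POP      0
POP      (empty)
PUSH 8   8
PUSH 2   8 2
STORE 1  8
PUSH -6  8 -6
SWAP     -6 8
DUP      -6 8 8
ADD      -6 16
SWAP     16 -6

[16, -6]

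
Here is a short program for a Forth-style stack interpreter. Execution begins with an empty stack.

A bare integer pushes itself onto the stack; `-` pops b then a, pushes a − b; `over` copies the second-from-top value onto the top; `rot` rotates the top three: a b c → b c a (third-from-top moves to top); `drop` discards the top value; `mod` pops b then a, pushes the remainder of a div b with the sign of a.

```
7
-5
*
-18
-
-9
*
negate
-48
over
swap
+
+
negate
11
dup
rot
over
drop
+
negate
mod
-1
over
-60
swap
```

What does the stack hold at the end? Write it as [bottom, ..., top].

[11, -1, -60, 11]

7       7
-5      7 -5
*       -35
-18     -35 -18
-       -17
-9      -17 -9
*       153
negate  -153
-48     -153 -48
over    -153 -48 -153
swap    -153 -153 -48
+       -153 -201
+       -354
negate  354
11      354 11
dup     354 11 11
rot     11 11 354
over    11 11 354 11
drop    11 11 354
+       11 365
negate  11 -365
mod     11
-1      11 -1
over    11 -1 11
-60     11 -1 11 -60
swap    11 -1 -60 11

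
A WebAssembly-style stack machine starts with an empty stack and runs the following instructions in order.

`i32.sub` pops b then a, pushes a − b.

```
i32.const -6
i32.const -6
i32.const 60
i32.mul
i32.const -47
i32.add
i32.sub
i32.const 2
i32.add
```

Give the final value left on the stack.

403

i32.const -6  : -6
i32.const -6  : -6 -6
i32.const 60  : -6 -6 60
i32.mul       : -6 -360
i32.const -47 : -6 -360 -47
i32.add       : -6 -407
i32.sub       : 401
i32.const 2   : 401 2
i32.add       : 403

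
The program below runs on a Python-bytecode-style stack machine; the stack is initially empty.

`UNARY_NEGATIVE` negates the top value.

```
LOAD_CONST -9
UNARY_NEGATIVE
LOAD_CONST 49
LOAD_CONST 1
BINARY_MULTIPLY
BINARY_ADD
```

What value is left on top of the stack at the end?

LOAD_CONST -9   : -9
UNARY_NEGATIVE  : 9
LOAD_CONST 49   : 9 49
LOAD_CONST 1    : 9 49 1
BINARY_MULTIPLY : 9 49
BINARY_ADD      : 58

58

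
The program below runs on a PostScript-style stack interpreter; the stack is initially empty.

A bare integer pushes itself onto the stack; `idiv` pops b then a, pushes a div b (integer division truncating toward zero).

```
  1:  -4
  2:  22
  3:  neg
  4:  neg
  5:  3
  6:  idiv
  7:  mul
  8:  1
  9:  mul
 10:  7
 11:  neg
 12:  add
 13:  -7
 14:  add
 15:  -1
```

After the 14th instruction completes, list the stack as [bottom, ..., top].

[-42]

-4   : [-4]
22   : [-4, 22]
neg  : [-4, -22]
neg  : [-4, 22]
3    : [-4, 22, 3]
idiv : [-4, 7]
mul  : [-28]
1    : [-28, 1]
mul  : [-28]
7    : [-28, 7]
neg  : [-28, -7]
add  : [-35]
-7   : [-35, -7]
add  : [-42]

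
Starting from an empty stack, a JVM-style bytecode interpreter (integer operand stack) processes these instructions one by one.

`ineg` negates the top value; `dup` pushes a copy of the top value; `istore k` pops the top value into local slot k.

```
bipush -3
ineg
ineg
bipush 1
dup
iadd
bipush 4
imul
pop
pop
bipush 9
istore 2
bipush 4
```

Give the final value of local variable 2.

bipush -3 : [-3]
ineg      : [3]
ineg      : [-3]
bipush 1  : [-3, 1]
dup       : [-3, 1, 1]
iadd      : [-3, 2]
bipush 4  : [-3, 2, 4]
imul      : [-3, 8]
pop       : [-3]
pop       : []
bipush 9  : [9]
istore 2  : []
bipush 4  : [4]

9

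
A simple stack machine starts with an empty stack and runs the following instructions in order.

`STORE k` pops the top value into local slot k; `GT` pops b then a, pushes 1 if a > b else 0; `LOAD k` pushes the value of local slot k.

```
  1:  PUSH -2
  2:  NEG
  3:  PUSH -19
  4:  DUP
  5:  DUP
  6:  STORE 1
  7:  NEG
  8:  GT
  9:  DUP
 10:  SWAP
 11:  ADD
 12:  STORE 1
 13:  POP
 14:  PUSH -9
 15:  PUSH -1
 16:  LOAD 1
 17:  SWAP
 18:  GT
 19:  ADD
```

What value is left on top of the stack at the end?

PUSH -2  → [-2]
NEG      → [2]
PUSH -19 → [2, -19]
DUP      → [2, -19, -19]
DUP      → [2, -19, -19, -19]
STORE 1  → [2, -19, -19]
NEG      → [2, -19, 19]
GT       → [2, 0]
DUP      → [2, 0, 0]
SWAP     → [2, 0, 0]
ADD      → [2, 0]
STORE 1  → [2]
POP      → []
PUSH -9  → [-9]
PUSH -1  → [-9, -1]
LOAD 1   → [-9, -1, 0]
SWAP     → [-9, 0, -1]
GT       → [-9, 1]
ADD      → [-8]

-8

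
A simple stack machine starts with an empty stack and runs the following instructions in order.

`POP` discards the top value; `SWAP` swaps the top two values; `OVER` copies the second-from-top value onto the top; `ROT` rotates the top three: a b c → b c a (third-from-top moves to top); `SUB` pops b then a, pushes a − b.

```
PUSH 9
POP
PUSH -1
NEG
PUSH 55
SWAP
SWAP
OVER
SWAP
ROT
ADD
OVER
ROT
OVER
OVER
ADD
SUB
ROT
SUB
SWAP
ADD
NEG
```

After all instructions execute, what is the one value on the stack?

56

PUSH 9   [9]
POP      []
PUSH -1  [-1]
NEG      [1]
PUSH 55  [1, 55]
SWAP     [55, 1]
SWAP     [1, 55]
OVER     [1, 55, 1]
SWAP     [1, 1, 55]
ROT      [1, 55, 1]
ADD      [1, 56]
OVER     [1, 56, 1]
ROT      [56, 1, 1]
OVER     [56, 1, 1, 1]
OVER     [56, 1, 1, 1, 1]
ADD      [56, 1, 1, 2]
SUB      [56, 1, -1]
ROT      [1, -1, 56]
SUB      [1, -57]
SWAP     [-57, 1]
ADD      [-56]
NEG      [56]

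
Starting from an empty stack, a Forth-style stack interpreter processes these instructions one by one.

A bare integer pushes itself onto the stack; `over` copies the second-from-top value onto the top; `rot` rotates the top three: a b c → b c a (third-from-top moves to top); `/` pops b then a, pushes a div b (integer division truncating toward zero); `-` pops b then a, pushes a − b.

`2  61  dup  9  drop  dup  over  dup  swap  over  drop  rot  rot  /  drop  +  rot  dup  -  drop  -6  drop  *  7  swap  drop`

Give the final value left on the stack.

2    → 2
61   → 2 61
dup  → 2 61 61
9    → 2 61 61 9
drop → 2 61 61
dup  → 2 61 61 61
over → 2 61 61 61 61
dup  → 2 61 61 61 61 61
swap → 2 61 61 61 61 61
over → 2 61 61 61 61 61 61
drop → 2 61 61 61 61 61
rot  → 2 61 61 61 61 61
rot  → 2 61 61 61 61 61
/    → 2 61 61 61 1
drop → 2 61 61 61
+    → 2 61 122
rot  → 61 122 2
dup  → 61 122 2 2
-    → 61 122 0
drop → 61 122
-6   → 61 122 -6
drop → 61 122
*    → 7442
7    → 7442 7
swap → 7 7442
drop → 7

7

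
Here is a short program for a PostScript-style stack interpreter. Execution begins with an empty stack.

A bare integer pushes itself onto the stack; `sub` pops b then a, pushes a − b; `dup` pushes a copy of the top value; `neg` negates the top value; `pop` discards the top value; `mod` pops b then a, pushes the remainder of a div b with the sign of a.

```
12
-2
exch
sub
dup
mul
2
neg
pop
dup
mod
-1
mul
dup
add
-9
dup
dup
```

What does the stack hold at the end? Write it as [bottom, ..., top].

[0, -9, -9, -9]

12   -> 12
-2   -> 12 -2
exch -> -2 12
sub  -> -14
dup  -> -14 -14
mul  -> 196
2    -> 196 2
neg  -> 196 -2
pop  -> 196
dup  -> 196 196
mod  -> 0
-1   -> 0 -1
mul  -> 0
dup  -> 0 0
add  -> 0
-9   -> 0 -9
dup  -> 0 -9 -9
dup  -> 0 -9 -9 -9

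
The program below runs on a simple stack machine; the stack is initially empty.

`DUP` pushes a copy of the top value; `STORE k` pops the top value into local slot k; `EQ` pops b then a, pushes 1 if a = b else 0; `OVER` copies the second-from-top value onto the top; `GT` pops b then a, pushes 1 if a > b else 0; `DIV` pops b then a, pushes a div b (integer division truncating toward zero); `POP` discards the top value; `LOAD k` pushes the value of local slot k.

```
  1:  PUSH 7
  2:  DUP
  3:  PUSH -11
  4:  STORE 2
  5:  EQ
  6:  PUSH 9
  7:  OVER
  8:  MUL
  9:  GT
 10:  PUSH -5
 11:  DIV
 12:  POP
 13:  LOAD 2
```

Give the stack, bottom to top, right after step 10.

PUSH 7   → [7]
DUP      → [7, 7]
PUSH -11 → [7, 7, -11]
STORE 2  → [7, 7]
EQ       → [1]
PUSH 9   → [1, 9]
OVER     → [1, 9, 1]
MUL      → [1, 9]
GT       → [0]
PUSH -5  → [0, -5]

[0, -5]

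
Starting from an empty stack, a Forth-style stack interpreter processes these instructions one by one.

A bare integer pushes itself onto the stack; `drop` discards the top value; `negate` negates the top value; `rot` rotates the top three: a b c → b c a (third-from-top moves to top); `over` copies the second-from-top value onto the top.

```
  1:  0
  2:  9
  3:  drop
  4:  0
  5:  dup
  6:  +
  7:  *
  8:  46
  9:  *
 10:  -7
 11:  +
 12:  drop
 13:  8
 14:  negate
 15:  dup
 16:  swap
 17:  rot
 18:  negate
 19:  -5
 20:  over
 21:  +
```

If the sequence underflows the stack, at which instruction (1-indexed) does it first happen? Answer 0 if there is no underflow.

0      : 0
9      : 0 9
drop   : 0
0      : 0 0
dup    : 0 0 0
+      : 0 0
*      : 0
46     : 0 46
*      : 0
-7     : 0 -7
+      : -7
drop   : (empty)
8      : 8
negate : -8
dup    : -8 -8
swap   : -8 -8
rot  — needs 3 operands, stack has 2 → underflow

17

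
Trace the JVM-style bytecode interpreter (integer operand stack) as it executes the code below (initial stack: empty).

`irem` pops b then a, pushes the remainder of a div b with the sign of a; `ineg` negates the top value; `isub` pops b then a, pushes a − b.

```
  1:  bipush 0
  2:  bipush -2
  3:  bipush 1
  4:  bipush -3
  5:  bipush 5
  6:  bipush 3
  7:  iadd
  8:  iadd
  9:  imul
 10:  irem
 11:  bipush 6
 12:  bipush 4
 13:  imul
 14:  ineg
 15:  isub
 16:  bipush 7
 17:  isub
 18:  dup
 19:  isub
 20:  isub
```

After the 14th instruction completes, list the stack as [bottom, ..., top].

bipush 0   [0]
bipush -2  [0, -2]
bipush 1   [0, -2, 1]
bipush -3  [0, -2, 1, -3]
bipush 5   [0, -2, 1, -3, 5]
bipush 3   [0, -2, 1, -3, 5, 3]
iadd       [0, -2, 1, -3, 8]
iadd       [0, -2, 1, 5]
imul       [0, -2, 5]
irem       [0, -2]
bipush 6   [0, -2, 6]
bipush 4   [0, -2, 6, 4]
imul       [0, -2, 24]
ineg       [0, -2, -24]

[0, -2, -24]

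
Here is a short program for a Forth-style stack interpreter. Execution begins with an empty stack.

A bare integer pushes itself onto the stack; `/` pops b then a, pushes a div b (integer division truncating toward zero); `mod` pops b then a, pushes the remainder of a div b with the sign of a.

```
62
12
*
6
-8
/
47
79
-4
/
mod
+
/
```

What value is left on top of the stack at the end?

62  -> [62]
12  -> [62, 12]
*   -> [744]
6   -> [744, 6]
-8  -> [744, 6, -8]
/   -> [744, 0]
47  -> [744, 0, 47]
79  -> [744, 0, 47, 79]
-4  -> [744, 0, 47, 79, -4]
/   -> [744, 0, 47, -19]
mod -> [744, 0, 9]
+   -> [744, 9]
/   -> [82]

82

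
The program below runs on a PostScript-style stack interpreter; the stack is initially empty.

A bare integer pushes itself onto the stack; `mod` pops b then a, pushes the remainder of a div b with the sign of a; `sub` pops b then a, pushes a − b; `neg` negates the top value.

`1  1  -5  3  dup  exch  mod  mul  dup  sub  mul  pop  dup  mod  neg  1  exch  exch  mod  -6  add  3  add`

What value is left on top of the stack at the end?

1    : [1]
1    : [1, 1]
-5   : [1, 1, -5]
3    : [1, 1, -5, 3]
dup  : [1, 1, -5, 3, 3]
exch : [1, 1, -5, 3, 3]
mod  : [1, 1, -5, 0]
mul  : [1, 1, 0]
dup  : [1, 1, 0, 0]
sub  : [1, 1, 0]
mul  : [1, 0]
pop  : [1]
dup  : [1, 1]
mod  : [0]
neg  : [0]
1    : [0, 1]
exch : [1, 0]
exch : [0, 1]
mod  : [0]
-6   : [0, -6]
add  : [-6]
3    : [-6, 3]
add  : [-3]

-3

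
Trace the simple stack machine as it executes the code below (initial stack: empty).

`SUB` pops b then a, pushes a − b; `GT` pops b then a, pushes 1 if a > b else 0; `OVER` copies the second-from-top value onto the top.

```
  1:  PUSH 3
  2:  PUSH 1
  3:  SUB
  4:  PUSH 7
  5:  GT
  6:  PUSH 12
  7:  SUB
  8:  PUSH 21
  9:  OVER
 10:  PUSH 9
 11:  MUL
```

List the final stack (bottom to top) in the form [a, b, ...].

PUSH 3  : 3
PUSH 1  : 3 1
SUB     : 2
PUSH 7  : 2 7
GT      : 0
PUSH 12 : 0 12
SUB     : -12
PUSH 21 : -12 21
OVER    : -12 21 -12
PUSH 9  : -12 21 -12 9
MUL     : -12 21 -108

[-12, 21, -108]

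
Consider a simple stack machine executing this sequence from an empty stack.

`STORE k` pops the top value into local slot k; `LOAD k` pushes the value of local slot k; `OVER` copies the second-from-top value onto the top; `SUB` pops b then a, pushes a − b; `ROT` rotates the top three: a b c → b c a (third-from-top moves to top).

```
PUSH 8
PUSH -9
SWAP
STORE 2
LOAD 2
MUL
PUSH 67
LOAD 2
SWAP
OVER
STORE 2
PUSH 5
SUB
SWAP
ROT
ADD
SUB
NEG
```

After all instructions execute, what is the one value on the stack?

-126

PUSH 8  : 8
PUSH -9 : 8 -9
SWAP    : -9 8
STORE 2 : -9
LOAD 2  : -9 8
MUL     : -72
PUSH 67 : -72 67
LOAD 2  : -72 67 8
SWAP    : -72 8 67
OVER    : -72 8 67 8
STORE 2 : -72 8 67
PUSH 5  : -72 8 67 5
SUB     : -72 8 62
SWAP    : -72 62 8
ROT     : 62 8 -72
ADD     : 62 -64
SUB     : 126
NEG     : -126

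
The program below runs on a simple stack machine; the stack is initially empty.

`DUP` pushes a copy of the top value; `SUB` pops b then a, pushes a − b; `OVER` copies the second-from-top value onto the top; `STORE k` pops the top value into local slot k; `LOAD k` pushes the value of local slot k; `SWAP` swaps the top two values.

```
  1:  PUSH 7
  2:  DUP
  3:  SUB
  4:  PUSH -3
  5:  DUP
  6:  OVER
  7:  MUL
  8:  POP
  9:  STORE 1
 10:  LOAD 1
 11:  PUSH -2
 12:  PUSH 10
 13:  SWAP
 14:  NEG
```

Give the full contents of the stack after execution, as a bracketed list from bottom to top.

PUSH 7  → [7]
DUP     → [7, 7]
SUB     → [0]
PUSH -3 → [0, -3]
DUP     → [0, -3, -3]
OVER    → [0, -3, -3, -3]
MUL     → [0, -3, 9]
POP     → [0, -3]
STORE 1 → [0]
LOAD 1  → [0, -3]
PUSH -2 → [0, -3, -2]
PUSH 10 → [0, -3, -2, 10]
SWAP    → [0, -3, 10, -2]
NEG     → [0, -3, 10, 2]

[0, -3, 10, 2]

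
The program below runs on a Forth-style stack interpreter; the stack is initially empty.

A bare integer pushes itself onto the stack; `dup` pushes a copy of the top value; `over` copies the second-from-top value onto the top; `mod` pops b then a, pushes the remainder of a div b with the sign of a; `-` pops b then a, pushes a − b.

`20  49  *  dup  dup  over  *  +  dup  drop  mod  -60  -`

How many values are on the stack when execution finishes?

20   -> 20
49   -> 20 49
*    -> 980
dup  -> 980 980
dup  -> 980 980 980
over -> 980 980 980 980
*    -> 980 980 960400
+    -> 980 961380
dup  -> 980 961380 961380
drop -> 980 961380
mod  -> 980
-60  -> 980 -60
-    -> 1040

1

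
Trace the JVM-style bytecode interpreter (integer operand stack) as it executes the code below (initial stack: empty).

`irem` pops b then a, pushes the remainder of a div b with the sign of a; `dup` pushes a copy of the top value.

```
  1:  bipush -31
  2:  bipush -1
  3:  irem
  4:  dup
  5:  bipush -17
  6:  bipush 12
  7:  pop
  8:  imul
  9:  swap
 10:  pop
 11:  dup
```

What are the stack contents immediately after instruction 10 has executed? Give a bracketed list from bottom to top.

[0]

bipush -31 -> [-31]
bipush -1  -> [-31, -1]
irem       -> [0]
dup        -> [0, 0]
bipush -17 -> [0, 0, -17]
bipush 12  -> [0, 0, -17, 12]
pop        -> [0, 0, -17]
imul       -> [0, 0]
swap       -> [0, 0]
pop        -> [0]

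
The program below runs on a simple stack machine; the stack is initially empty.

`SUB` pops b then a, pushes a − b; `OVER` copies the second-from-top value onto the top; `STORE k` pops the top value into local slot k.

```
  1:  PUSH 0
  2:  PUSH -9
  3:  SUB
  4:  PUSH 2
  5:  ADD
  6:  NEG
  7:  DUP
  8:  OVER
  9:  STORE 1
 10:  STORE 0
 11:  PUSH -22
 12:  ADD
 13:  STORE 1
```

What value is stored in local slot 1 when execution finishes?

PUSH 0   -> 0
PUSH -9  -> 0 -9
SUB      -> 9
PUSH 2   -> 9 2
ADD      -> 11
NEG      -> -11
DUP      -> -11 -11
OVER     -> -11 -11 -11
STORE 1  -> -11 -11
STORE 0  -> -11
PUSH -22 -> -11 -22
ADD      -> -33
STORE 1  -> (empty)

-33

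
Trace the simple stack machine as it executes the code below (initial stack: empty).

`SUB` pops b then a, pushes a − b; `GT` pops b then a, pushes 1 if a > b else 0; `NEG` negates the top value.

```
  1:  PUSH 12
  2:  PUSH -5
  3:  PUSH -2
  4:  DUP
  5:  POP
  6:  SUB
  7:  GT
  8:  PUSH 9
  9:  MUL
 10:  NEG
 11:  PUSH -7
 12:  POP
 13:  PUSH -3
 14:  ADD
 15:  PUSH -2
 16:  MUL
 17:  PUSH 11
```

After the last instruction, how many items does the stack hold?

PUSH 12 → 12
PUSH -5 → 12 -5
PUSH -2 → 12 -5 -2
DUP     → 12 -5 -2 -2
POP     → 12 -5 -2
SUB     → 12 -3
GT      → 1
PUSH 9  → 1 9
MUL     → 9
NEG     → -9
PUSH -7 → -9 -7
POP     → -9
PUSH -3 → -9 -3
ADD     → -12
PUSH -2 → -12 -2
MUL     → 24
PUSH 11 → 24 11

2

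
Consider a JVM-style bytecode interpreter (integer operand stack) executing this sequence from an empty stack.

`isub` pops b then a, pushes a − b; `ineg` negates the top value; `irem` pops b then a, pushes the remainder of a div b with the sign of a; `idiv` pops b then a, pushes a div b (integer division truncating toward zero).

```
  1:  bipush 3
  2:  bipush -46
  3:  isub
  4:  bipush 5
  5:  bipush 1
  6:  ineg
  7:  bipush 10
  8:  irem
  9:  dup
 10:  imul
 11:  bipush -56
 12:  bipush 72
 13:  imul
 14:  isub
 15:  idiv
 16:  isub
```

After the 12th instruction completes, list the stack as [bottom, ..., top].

[49, 5, 1, -56, 72]

bipush 3   → 3
bipush -46 → 3 -46
isub       → 49
bipush 5   → 49 5
bipush 1   → 49 5 1
ineg       → 49 5 -1
bipush 10  → 49 5 -1 10
irem       → 49 5 -1
dup        → 49 5 -1 -1
imul       → 49 5 1
bipush -56 → 49 5 1 -56
bipush 72  → 49 5 1 -56 72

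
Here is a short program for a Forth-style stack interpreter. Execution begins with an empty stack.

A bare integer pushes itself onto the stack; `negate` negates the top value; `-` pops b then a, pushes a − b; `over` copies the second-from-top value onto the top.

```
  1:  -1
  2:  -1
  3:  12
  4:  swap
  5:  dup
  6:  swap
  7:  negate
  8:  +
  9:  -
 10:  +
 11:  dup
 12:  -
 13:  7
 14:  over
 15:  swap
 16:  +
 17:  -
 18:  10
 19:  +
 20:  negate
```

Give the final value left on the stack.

-3

-1     → -1
-1     → -1 -1
12     → -1 -1 12
swap   → -1 12 -1
dup    → -1 12 -1 -1
swap   → -1 12 -1 -1
negate → -1 12 -1 1
+      → -1 12 0
-      → -1 12
+      → 11
dup    → 11 11
-      → 0
7      → 0 7
over   → 0 7 0
swap   → 0 0 7
+      → 0 7
-      → -7
10     → -7 10
+      → 3
negate → -3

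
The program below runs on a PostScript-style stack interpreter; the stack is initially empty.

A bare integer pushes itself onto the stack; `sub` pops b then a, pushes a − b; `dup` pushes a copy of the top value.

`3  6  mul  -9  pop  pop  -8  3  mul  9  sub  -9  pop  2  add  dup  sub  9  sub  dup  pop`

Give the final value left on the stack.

-9

3   -> 3
6   -> 3 6
mul -> 18
-9  -> 18 -9
pop -> 18
pop -> (empty)
-8  -> -8
3   -> -8 3
mul -> -24
9   -> -24 9
sub -> -33
-9  -> -33 -9
pop -> -33
2   -> -33 2
add -> -31
dup -> -31 -31
sub -> 0
9   -> 0 9
sub -> -9
dup -> -9 -9
pop -> -9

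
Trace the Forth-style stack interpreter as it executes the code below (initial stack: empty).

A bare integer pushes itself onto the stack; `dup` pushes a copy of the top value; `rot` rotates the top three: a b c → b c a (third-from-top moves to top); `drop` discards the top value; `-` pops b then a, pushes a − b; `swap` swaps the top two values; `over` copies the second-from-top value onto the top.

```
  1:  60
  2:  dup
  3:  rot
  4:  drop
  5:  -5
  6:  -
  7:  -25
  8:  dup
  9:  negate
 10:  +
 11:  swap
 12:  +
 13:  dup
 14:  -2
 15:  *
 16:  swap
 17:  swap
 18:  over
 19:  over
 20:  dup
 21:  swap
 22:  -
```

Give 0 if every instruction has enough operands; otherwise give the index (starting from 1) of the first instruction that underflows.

3

60  : 60
dup : 60 60
rot  — needs 3 operands, stack has 2 → underflow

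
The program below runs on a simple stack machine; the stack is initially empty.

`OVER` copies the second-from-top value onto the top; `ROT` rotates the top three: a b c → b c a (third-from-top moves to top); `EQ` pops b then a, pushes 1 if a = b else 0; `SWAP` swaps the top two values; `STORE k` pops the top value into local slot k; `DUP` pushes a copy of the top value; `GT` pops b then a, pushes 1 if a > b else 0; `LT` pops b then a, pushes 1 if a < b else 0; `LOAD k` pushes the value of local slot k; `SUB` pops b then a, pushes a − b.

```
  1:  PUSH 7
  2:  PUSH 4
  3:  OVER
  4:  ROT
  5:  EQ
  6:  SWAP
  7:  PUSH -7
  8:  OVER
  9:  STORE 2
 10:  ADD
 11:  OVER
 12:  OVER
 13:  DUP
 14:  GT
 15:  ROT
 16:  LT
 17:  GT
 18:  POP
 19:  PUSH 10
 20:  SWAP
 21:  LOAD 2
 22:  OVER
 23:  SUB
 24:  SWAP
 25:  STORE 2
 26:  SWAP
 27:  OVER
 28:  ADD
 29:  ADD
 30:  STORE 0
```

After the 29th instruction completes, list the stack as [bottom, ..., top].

[16]

PUSH 7  → [7]
PUSH 4  → [7, 4]
OVER    → [7, 4, 7]
ROT     → [4, 7, 7]
EQ      → [4, 1]
SWAP    → [1, 4]
PUSH -7 → [1, 4, -7]
OVER    → [1, 4, -7, 4]
STORE 2 → [1, 4, -7]
ADD     → [1, -3]
OVER    → [1, -3, 1]
OVER    → [1, -3, 1, -3]
DUP     → [1, -3, 1, -3, -3]
GT      → [1, -3, 1, 0]
ROT     → [1, 1, 0, -3]
LT      → [1, 1, 0]
GT      → [1, 1]
POP     → [1]
PUSH 10 → [1, 10]
SWAP    → [10, 1]
LOAD 2  → [10, 1, 4]
OVER    → [10, 1, 4, 1]
SUB     → [10, 1, 3]
SWAP    → [10, 3, 1]
STORE 2 → [10, 3]
SWAP    → [3, 10]
OVER    → [3, 10, 3]
ADD     → [3, 13]
ADD     → [16]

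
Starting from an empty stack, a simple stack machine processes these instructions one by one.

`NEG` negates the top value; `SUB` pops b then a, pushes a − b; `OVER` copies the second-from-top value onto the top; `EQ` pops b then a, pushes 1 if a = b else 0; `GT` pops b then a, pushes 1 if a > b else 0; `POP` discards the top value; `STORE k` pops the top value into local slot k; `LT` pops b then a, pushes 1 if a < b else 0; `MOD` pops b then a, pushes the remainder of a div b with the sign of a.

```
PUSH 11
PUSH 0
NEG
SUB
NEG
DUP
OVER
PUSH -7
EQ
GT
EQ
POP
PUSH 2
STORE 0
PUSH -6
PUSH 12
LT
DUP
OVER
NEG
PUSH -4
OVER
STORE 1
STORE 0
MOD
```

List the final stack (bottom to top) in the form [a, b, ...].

[1, 0]

PUSH 11 -> [11]
PUSH 0  -> [11, 0]
NEG     -> [11, 0]
SUB     -> [11]
NEG     -> [-11]
DUP     -> [-11, -11]
OVER    -> [-11, -11, -11]
PUSH -7 -> [-11, -11, -11, -7]
EQ      -> [-11, -11, 0]
GT      -> [-11, 0]
EQ      -> [0]
POP     -> []
PUSH 2  -> [2]
STORE 0 -> []
PUSH -6 -> [-6]
PUSH 12 -> [-6, 12]
LT      -> [1]
DUP     -> [1, 1]
OVER    -> [1, 1, 1]
NEG     -> [1, 1, -1]
PUSH -4 -> [1, 1, -1, -4]
OVER    -> [1, 1, -1, -4, -1]
STORE 1 -> [1, 1, -1, -4]
STORE 0 -> [1, 1, -1]
MOD     -> [1, 0]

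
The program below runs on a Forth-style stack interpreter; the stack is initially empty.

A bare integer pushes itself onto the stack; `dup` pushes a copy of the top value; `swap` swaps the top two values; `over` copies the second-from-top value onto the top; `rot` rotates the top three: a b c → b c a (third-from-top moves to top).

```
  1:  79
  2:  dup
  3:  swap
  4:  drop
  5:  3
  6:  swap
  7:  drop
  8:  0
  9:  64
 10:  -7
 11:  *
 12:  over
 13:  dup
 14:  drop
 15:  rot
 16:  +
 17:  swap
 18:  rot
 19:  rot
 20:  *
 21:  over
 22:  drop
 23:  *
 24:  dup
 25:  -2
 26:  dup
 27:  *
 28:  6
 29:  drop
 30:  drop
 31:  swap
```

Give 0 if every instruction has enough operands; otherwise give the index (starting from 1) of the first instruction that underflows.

0

79   -> 79
dup  -> 79 79
swap -> 79 79
drop -> 79
3    -> 79 3
swap -> 3 79
drop -> 3
0    -> 3 0
64   -> 3 0 64
-7   -> 3 0 64 -7
*    -> 3 0 -448
over -> 3 0 -448 0
dup  -> 3 0 -448 0 0
drop -> 3 0 -448 0
rot  -> 3 -448 0 0
+    -> 3 -448 0
swap -> 3 0 -448
rot  -> 0 -448 3
rot  -> -448 3 0
*    -> -448 0
over -> -448 0 -448
drop -> -448 0
*    -> 0
dup  -> 0 0
-2   -> 0 0 -2
dup  -> 0 0 -2 -2
*    -> 0 0 4
6    -> 0 0 4 6
drop -> 0 0 4
drop -> 0 0
swap -> 0 0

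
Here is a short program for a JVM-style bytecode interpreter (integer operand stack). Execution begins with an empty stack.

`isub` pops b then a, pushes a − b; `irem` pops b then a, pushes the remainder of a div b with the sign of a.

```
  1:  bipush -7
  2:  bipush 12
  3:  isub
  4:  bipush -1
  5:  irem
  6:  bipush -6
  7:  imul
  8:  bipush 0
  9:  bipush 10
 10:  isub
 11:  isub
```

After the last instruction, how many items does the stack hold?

bipush -7 : -7
bipush 12 : -7 12
isub      : -19
bipush -1 : -19 -1
irem      : 0
bipush -6 : 0 -6
imul      : 0
bipush 0  : 0 0
bipush 10 : 0 0 10
isub      : 0 -10
isub      : 10

1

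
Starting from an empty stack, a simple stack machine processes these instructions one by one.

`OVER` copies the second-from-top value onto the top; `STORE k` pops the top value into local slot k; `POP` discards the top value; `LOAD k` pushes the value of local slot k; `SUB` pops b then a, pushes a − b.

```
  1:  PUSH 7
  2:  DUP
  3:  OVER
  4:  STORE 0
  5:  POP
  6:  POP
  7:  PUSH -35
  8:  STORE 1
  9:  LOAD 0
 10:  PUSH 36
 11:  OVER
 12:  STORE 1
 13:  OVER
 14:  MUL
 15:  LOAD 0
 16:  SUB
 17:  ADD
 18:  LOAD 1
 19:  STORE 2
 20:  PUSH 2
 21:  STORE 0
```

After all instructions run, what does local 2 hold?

7

PUSH 7   → 7
DUP      → 7 7
OVER     → 7 7 7
STORE 0  → 7 7
POP      → 7
POP      → (empty)
PUSH -35 → -35
STORE 1  → (empty)
LOAD 0   → 7
PUSH 36  → 7 36
OVER     → 7 36 7
STORE 1  → 7 36
OVER     → 7 36 7
MUL      → 7 252
LOAD 0   → 7 252 7
SUB      → 7 245
ADD      → 252
LOAD 1   → 252 7
STORE 2  → 252
PUSH 2   → 252 2
STORE 0  → 252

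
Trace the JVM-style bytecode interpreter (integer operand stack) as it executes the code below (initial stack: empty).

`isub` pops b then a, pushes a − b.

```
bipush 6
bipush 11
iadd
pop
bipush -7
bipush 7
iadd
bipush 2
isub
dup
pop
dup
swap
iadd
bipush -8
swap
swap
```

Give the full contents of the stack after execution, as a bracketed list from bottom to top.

[-4, -8]

bipush 6  : [6]
bipush 11 : [6, 11]
iadd      : [17]
pop       : []
bipush -7 : [-7]
bipush 7  : [-7, 7]
iadd      : [0]
bipush 2  : [0, 2]
isub      : [-2]
dup       : [-2, -2]
pop       : [-2]
dup       : [-2, -2]
swap      : [-2, -2]
iadd      : [-4]
bipush -8 : [-4, -8]
swap      : [-8, -4]
swap      : [-4, -8]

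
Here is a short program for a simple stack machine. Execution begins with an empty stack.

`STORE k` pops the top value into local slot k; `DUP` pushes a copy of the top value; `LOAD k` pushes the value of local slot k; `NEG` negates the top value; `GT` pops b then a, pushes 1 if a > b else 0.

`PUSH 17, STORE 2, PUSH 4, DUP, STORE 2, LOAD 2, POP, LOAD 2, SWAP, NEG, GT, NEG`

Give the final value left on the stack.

PUSH 17 → 17
STORE 2 → (empty)
PUSH 4  → 4
DUP     → 4 4
STORE 2 → 4
LOAD 2  → 4 4
POP     → 4
LOAD 2  → 4 4
SWAP    → 4 4
NEG     → 4 -4
GT      → 1
NEG     → -1

-1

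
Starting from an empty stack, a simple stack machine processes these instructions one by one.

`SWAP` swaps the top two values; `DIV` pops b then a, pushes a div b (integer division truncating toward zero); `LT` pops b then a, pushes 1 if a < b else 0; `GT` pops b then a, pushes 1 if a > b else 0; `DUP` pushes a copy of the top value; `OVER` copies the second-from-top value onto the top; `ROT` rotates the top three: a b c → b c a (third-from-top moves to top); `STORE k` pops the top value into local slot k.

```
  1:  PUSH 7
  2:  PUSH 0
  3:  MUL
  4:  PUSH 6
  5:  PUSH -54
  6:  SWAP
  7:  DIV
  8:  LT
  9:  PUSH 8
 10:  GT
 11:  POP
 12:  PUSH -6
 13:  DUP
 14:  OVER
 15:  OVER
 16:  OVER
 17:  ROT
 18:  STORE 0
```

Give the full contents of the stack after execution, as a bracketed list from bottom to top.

PUSH 7   : [7]
PUSH 0   : [7, 0]
MUL      : [0]
PUSH 6   : [0, 6]
PUSH -54 : [0, 6, -54]
SWAP     : [0, -54, 6]
DIV      : [0, -9]
LT       : [0]
PUSH 8   : [0, 8]
GT       : [0]
POP      : []
PUSH -6  : [-6]
DUP      : [-6, -6]
OVER     : [-6, -6, -6]
OVER     : [-6, -6, -6, -6]
OVER     : [-6, -6, -6, -6, -6]
ROT      : [-6, -6, -6, -6, -6]
STORE 0  : [-6, -6, -6, -6]

[-6, -6, -6, -6]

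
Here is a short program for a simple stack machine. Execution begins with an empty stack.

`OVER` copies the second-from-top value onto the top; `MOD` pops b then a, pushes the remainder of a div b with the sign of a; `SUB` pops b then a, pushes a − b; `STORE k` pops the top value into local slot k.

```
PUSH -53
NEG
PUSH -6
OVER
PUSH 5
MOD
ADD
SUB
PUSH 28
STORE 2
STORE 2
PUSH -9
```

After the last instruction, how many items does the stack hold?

PUSH -53 : [-53]
NEG      : [53]
PUSH -6  : [53, -6]
OVER     : [53, -6, 53]
PUSH 5   : [53, -6, 53, 5]
MOD      : [53, -6, 3]
ADD      : [53, -3]
SUB      : [56]
PUSH 28  : [56, 28]
STORE 2  : [56]
STORE 2  : []
PUSH -9  : [-9]

1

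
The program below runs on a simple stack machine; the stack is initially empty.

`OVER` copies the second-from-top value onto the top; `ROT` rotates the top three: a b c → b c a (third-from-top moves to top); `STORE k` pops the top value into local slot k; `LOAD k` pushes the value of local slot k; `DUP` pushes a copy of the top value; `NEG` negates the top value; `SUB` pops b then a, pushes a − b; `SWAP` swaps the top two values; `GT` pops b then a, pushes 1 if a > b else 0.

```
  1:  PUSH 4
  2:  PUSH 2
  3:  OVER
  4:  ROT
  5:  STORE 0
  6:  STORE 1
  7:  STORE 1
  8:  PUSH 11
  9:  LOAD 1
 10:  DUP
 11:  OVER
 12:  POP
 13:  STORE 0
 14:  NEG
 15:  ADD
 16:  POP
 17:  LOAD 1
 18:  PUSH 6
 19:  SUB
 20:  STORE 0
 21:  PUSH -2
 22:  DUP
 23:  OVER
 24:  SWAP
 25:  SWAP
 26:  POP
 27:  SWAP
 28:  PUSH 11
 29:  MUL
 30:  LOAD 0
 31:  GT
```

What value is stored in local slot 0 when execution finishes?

-4

PUSH 4  : 4
PUSH 2  : 4 2
OVER    : 4 2 4
ROT     : 2 4 4
STORE 0 : 2 4
STORE 1 : 2
STORE 1 : (empty)
PUSH 11 : 11
LOAD 1  : 11 2
DUP     : 11 2 2
OVER    : 11 2 2 2
POP     : 11 2 2
STORE 0 : 11 2
NEG     : 11 -2
ADD     : 9
POP     : (empty)
LOAD 1  : 2
PUSH 6  : 2 6
SUB     : -4
STORE 0 : (empty)
PUSH -2 : -2
DUP     : -2 -2
OVER    : -2 -2 -2
SWAP    : -2 -2 -2
SWAP    : -2 -2 -2
POP     : -2 -2
SWAP    : -2 -2
PUSH 11 : -2 -2 11
MUL     : -2 -22
LOAD 0  : -2 -22 -4
GT      : -2 0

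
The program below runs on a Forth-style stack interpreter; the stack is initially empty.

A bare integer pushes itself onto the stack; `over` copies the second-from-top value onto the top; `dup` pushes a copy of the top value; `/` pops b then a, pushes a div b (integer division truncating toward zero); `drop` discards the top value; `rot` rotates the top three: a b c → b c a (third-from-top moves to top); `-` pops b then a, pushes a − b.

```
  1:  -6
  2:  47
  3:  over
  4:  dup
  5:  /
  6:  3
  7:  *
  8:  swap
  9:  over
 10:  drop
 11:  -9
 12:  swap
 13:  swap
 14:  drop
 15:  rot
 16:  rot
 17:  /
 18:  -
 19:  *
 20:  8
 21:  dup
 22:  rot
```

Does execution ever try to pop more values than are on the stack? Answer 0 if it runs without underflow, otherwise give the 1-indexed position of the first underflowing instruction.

19

-6   -> [-6]
47   -> [-6, 47]
over -> [-6, 47, -6]
dup  -> [-6, 47, -6, -6]
/    -> [-6, 47, 1]
3    -> [-6, 47, 1, 3]
*    -> [-6, 47, 3]
swap -> [-6, 3, 47]
over -> [-6, 3, 47, 3]
drop -> [-6, 3, 47]
-9   -> [-6, 3, 47, -9]
swap -> [-6, 3, -9, 47]
swap -> [-6, 3, 47, -9]
drop -> [-6, 3, 47]
rot  -> [3, 47, -6]
rot  -> [47, -6, 3]
/    -> [47, -2]
-    -> [49]
*  — needs 2 operands, stack has 1 → underflow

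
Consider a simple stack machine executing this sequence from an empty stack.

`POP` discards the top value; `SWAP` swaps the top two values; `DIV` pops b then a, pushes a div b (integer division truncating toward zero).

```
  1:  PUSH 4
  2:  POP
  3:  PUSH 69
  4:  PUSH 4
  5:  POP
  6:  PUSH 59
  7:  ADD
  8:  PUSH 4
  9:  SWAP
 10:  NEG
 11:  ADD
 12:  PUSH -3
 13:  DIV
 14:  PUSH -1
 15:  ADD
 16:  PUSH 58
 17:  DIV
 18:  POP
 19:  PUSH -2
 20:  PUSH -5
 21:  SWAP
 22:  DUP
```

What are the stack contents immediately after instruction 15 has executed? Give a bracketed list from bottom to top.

[40]

PUSH 4   [4]
POP      []
PUSH 69  [69]
PUSH 4   [69, 4]
POP      [69]
PUSH 59  [69, 59]
ADD      [128]
PUSH 4   [128, 4]
SWAP     [4, 128]
NEG      [4, -128]
ADD      [-124]
PUSH -3  [-124, -3]
DIV      [41]
PUSH -1  [41, -1]
ADD      [40]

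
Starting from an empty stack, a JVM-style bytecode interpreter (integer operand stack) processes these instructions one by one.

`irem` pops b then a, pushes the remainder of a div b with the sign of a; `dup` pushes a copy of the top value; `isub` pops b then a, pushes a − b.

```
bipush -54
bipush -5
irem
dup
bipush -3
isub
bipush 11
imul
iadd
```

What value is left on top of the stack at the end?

-15

bipush -54 → -54
bipush -5  → -54 -5
irem       → -4
dup        → -4 -4
bipush -3  → -4 -4 -3
isub       → -4 -1
bipush 11  → -4 -1 11
imul       → -4 -11
iadd       → -15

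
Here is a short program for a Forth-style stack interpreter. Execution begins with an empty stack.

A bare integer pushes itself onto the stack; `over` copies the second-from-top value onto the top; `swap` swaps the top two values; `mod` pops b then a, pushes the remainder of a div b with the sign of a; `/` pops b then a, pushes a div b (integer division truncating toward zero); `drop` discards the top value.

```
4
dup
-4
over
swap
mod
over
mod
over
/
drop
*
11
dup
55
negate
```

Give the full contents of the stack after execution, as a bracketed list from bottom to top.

4      : [4]
dup    : [4, 4]
-4     : [4, 4, -4]
over   : [4, 4, -4, 4]
swap   : [4, 4, 4, -4]
mod    : [4, 4, 0]
over   : [4, 4, 0, 4]
mod    : [4, 4, 0]
over   : [4, 4, 0, 4]
/      : [4, 4, 0]
drop   : [4, 4]
*      : [16]
11     : [16, 11]
dup    : [16, 11, 11]
55     : [16, 11, 11, 55]
negate : [16, 11, 11, -55]

[16, 11, 11, -55]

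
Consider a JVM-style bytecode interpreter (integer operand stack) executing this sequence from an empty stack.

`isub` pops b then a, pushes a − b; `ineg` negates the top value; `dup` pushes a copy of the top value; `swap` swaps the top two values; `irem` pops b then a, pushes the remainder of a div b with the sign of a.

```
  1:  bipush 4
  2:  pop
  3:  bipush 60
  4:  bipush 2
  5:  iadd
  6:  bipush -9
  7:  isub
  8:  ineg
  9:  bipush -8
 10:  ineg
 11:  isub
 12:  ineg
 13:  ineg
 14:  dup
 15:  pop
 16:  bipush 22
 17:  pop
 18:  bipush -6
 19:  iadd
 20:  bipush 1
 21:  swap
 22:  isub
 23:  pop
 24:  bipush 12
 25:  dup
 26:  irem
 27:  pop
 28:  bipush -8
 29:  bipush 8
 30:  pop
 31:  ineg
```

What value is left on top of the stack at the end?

8

bipush 4  : [4]
pop       : []
bipush 60 : [60]
bipush 2  : [60, 2]
iadd      : [62]
bipush -9 : [62, -9]
isub      : [71]
ineg      : [-71]
bipush -8 : [-71, -8]
ineg      : [-71, 8]
isub      : [-79]
ineg      : [79]
ineg      : [-79]
dup       : [-79, -79]
pop       : [-79]
bipush 22 : [-79, 22]
pop       : [-79]
bipush -6 : [-79, -6]
iadd      : [-85]
bipush 1  : [-85, 1]
swap      : [1, -85]
isub      : [86]
pop       : []
bipush 12 : [12]
dup       : [12, 12]
irem      : [0]
pop       : []
bipush -8 : [-8]
bipush 8  : [-8, 8]
pop       : [-8]
ineg      : [8]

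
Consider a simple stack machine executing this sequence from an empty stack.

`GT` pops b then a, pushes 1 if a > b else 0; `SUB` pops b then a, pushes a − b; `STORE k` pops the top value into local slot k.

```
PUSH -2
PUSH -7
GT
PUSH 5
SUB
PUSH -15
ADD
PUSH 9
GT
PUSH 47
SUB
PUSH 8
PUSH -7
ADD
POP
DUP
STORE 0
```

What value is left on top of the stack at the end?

PUSH -2  : [-2]
PUSH -7  : [-2, -7]
GT       : [1]
PUSH 5   : [1, 5]
SUB      : [-4]
PUSH -15 : [-4, -15]
ADD      : [-19]
PUSH 9   : [-19, 9]
GT       : [0]
PUSH 47  : [0, 47]
SUB      : [-47]
PUSH 8   : [-47, 8]
PUSH -7  : [-47, 8, -7]
ADD      : [-47, 1]
POP      : [-47]
DUP      : [-47, -47]
STORE 0  : [-47]

-47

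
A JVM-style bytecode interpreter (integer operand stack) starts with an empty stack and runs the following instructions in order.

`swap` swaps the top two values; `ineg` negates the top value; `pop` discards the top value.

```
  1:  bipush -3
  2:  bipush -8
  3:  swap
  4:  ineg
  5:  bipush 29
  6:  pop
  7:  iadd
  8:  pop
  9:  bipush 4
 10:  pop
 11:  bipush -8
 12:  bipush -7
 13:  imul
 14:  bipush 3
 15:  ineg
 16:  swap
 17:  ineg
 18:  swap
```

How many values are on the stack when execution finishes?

bipush -3  [-3]
bipush -8  [-3, -8]
swap       [-8, -3]
ineg       [-8, 3]
bipush 29  [-8, 3, 29]
pop        [-8, 3]
iadd       [-5]
pop        []
bipush 4   [4]
pop        []
bipush -8  [-8]
bipush -7  [-8, -7]
imul       [56]
bipush 3   [56, 3]
ineg       [56, -3]
swap       [-3, 56]
ineg       [-3, -56]
swap       [-56, -3]

2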